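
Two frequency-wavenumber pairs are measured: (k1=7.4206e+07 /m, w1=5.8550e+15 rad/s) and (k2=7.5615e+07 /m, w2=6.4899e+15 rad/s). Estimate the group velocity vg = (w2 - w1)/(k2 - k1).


vg = (w2 - w1) / (k2 - k1)
= (6.4899e+15 - 5.8550e+15) / (7.5615e+07 - 7.4206e+07)
= 6.3490e+14 / 1.4090e+06
= 4.5060e+08 m/s

4.5060e+08


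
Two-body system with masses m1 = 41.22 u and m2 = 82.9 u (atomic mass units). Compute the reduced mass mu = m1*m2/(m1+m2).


mu = m1 * m2 / (m1 + m2)
= 41.22 * 82.9 / (41.22 + 82.9)
= 3417.138 / 124.12
= 27.5309 u

27.5309


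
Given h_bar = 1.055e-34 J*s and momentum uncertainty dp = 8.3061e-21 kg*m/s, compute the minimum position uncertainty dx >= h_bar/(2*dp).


dx = h_bar / (2 * dp)
= 1.055e-34 / (2 * 8.3061e-21)
= 1.055e-34 / 1.6612e-20
= 6.3508e-15 m

6.3508e-15


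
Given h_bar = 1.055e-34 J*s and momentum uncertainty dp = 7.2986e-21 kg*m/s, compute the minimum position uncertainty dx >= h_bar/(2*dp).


dx = h_bar / (2 * dp)
= 1.055e-34 / (2 * 7.2986e-21)
= 1.055e-34 / 1.4597e-20
= 7.2274e-15 m

7.2274e-15


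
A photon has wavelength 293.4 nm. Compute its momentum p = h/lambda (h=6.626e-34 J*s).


p = h / lambda
= 6.626e-34 / (293.4e-9)
= 6.626e-34 / 2.9340e-07
= 2.2584e-27 kg*m/s

2.2584e-27


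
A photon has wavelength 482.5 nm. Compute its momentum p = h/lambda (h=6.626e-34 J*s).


p = h / lambda
= 6.626e-34 / (482.5e-9)
= 6.626e-34 / 4.8250e-07
= 1.3733e-27 kg*m/s

1.3733e-27


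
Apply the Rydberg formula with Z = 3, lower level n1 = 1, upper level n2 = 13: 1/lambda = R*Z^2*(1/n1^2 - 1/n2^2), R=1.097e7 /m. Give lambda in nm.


1/lambda = R * Z^2 * (1/n1^2 - 1/n2^2)
= 1.097e7 * 3^2 * (1/1^2 - 1/13^2)
= 1.097e7 * 9 * (1.0 - 0.005917)
= 9.8146e+07 /m
lambda = 1 / 9.8146e+07
= 10.1889 nm

10.1889


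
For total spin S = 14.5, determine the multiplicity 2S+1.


Spin multiplicity = 2S + 1
= 2 * 14.5 + 1
= 29.0 + 1
= 30

30


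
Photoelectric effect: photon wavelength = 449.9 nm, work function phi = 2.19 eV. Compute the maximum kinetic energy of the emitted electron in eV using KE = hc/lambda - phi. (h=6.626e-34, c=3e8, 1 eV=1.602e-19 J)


E_photon = hc / lambda
= (6.626e-34)(3e8) / (449.9e-9)
= 4.4183e-19 J
= 2.758 eV
KE = E_photon - phi
= 2.758 - 2.19
= 0.568 eV

0.568


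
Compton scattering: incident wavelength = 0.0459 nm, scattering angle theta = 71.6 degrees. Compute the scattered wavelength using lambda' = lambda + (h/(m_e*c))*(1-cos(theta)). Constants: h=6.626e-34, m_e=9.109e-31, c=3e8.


Compton wavelength: h/(m_e*c) = 2.4247e-12 m
d_lambda = 2.4247e-12 * (1 - cos(71.6 deg))
= 2.4247e-12 * 0.684351
= 1.6594e-12 m = 0.001659 nm
lambda' = 0.0459 + 0.001659
= 0.047559 nm

0.047559


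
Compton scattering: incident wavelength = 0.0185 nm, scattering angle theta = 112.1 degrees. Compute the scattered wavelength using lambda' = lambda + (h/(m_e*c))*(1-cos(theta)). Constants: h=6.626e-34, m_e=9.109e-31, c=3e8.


Compton wavelength: h/(m_e*c) = 2.4247e-12 m
d_lambda = 2.4247e-12 * (1 - cos(112.1 deg))
= 2.4247e-12 * 1.376224
= 3.3369e-12 m = 0.003337 nm
lambda' = 0.0185 + 0.003337
= 0.021837 nm

0.021837


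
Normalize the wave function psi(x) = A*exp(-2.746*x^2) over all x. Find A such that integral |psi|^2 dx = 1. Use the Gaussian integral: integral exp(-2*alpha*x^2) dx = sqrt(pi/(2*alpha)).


integral |psi|^2 dx = A^2 * sqrt(pi/(2*alpha)) = 1
A^2 = sqrt(2*alpha/pi)
= sqrt(2 * 2.746 / pi)
= 1.322179
A = sqrt(1.322179)
= 1.1499

1.1499


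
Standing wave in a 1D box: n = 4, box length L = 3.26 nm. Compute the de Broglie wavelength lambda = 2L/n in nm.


lambda = 2L / n
= 2 * 3.26 / 4
= 6.52 / 4
= 1.63 nm

1.63


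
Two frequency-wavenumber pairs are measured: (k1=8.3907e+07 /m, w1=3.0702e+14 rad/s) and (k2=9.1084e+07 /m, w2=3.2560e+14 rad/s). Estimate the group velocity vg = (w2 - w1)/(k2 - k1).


vg = (w2 - w1) / (k2 - k1)
= (3.2560e+14 - 3.0702e+14) / (9.1084e+07 - 8.3907e+07)
= 1.8580e+13 / 7.1770e+06
= 2.5888e+06 m/s

2.5888e+06


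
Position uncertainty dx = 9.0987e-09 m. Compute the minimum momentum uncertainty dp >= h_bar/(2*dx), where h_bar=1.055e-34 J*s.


dp = h_bar / (2 * dx)
= 1.055e-34 / (2 * 9.0987e-09)
= 1.055e-34 / 1.8197e-08
= 5.7975e-27 kg*m/s

5.7975e-27


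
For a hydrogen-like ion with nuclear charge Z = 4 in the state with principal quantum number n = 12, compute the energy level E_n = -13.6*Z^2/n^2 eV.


E_n = -13.6 * Z^2 / n^2
= -13.6 * 4^2 / 12^2
= -13.6 * 16 / 144
= -1.5111 eV

-1.5111


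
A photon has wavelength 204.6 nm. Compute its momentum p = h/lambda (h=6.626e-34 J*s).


p = h / lambda
= 6.626e-34 / (204.6e-9)
= 6.626e-34 / 2.0460e-07
= 3.2385e-27 kg*m/s

3.2385e-27


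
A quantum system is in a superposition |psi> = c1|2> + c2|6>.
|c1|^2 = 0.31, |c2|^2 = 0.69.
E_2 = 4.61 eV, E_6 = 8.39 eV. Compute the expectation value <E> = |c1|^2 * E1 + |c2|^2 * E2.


<E> = |c1|^2 * E1 + |c2|^2 * E2
= 0.31 * 4.61 + 0.69 * 8.39
= 1.4291 + 5.7891
= 7.2182 eV

7.2182


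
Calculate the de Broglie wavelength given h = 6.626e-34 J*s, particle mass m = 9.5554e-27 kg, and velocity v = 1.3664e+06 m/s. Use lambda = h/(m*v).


lambda = h / (m * v)
= 6.626e-34 / (9.5554e-27 * 1.3664e+06)
= 6.626e-34 / 1.3056e-20
= 5.0749e-14 m

5.0749e-14


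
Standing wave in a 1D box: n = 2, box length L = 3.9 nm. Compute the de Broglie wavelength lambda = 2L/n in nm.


lambda = 2L / n
= 2 * 3.9 / 2
= 7.8 / 2
= 3.9 nm

3.9


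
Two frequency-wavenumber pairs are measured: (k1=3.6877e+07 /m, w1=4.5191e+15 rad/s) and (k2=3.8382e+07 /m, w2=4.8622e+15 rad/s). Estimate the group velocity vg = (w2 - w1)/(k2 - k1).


vg = (w2 - w1) / (k2 - k1)
= (4.8622e+15 - 4.5191e+15) / (3.8382e+07 - 3.6877e+07)
= 3.4310e+14 / 1.5050e+06
= 2.2797e+08 m/s

2.2797e+08


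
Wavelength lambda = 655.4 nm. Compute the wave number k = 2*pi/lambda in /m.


k = 2 * pi / lambda
= 6.2832 / (655.4e-9)
= 6.2832 / 6.5540e-07
= 9.5868e+06 /m

9.5868e+06


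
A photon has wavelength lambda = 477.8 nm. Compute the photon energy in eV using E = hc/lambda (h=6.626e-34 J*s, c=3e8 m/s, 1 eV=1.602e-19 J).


E = hc / lambda
= (6.626e-34)(3e8) / (477.8e-9)
= 1.9878e-25 / 4.7780e-07
= 4.1603e-19 J
Converting to eV: 4.1603e-19 / 1.602e-19
= 2.597 eV

2.597


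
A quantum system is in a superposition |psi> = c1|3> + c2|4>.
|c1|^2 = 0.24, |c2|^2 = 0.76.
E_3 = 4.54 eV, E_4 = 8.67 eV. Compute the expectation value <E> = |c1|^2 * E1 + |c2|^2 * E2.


<E> = |c1|^2 * E1 + |c2|^2 * E2
= 0.24 * 4.54 + 0.76 * 8.67
= 1.0896 + 6.5892
= 7.6788 eV

7.6788


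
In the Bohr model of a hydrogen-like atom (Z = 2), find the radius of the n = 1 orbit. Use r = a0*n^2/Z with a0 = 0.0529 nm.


r = a0 * n^2 / Z
= 0.0529 * 1^2 / 2
= 0.0529 * 1 / 2
= 0.0265 nm

0.0265


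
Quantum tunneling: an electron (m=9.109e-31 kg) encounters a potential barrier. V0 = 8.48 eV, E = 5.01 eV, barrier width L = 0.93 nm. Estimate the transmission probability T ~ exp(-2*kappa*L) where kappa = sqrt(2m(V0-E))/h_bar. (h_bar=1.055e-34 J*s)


V0 - E = 3.47 eV = 5.5589e-19 J
kappa = sqrt(2 * m * (V0-E)) / h_bar
= sqrt(2 * 9.109e-31 * 5.5589e-19) / 1.055e-34
= 9.5388e+09 /m
2*kappa*L = 2 * 9.5388e+09 * 0.93e-9
= 17.7422
T = exp(-17.7422) = 1.970933e-08

1.970933e-08


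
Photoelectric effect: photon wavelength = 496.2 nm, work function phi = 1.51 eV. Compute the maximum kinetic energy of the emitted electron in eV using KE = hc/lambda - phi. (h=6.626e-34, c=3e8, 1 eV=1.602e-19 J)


E_photon = hc / lambda
= (6.626e-34)(3e8) / (496.2e-9)
= 4.0060e-19 J
= 2.5007 eV
KE = E_photon - phi
= 2.5007 - 1.51
= 0.9907 eV

0.9907


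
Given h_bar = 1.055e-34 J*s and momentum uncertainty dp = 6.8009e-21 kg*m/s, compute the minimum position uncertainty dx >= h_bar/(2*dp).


dx = h_bar / (2 * dp)
= 1.055e-34 / (2 * 6.8009e-21)
= 1.055e-34 / 1.3602e-20
= 7.7563e-15 m

7.7563e-15


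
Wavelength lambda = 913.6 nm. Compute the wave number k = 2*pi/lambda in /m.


k = 2 * pi / lambda
= 6.2832 / (913.6e-9)
= 6.2832 / 9.1360e-07
= 6.8774e+06 /m

6.8774e+06


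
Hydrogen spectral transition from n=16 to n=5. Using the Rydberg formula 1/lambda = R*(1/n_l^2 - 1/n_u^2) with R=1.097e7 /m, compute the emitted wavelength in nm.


1/lambda = R * (1/n_l^2 - 1/n_u^2)
= 1.097e7 * (1/5^2 - 1/16^2)
= 1.097e7 * (0.04 - 0.003906)
= 1.097e7 * 0.036094
= 3.9595e+05 /m
lambda = 1 / 3.9595e+05 = 2525.5814 nm

2525.5814


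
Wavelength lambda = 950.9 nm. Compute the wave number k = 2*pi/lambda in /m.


k = 2 * pi / lambda
= 6.2832 / (950.9e-9)
= 6.2832 / 9.5090e-07
= 6.6076e+06 /m

6.6076e+06


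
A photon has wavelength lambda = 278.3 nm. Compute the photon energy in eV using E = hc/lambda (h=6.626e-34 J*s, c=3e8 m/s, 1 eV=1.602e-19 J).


E = hc / lambda
= (6.626e-34)(3e8) / (278.3e-9)
= 1.9878e-25 / 2.7830e-07
= 7.1427e-19 J
Converting to eV: 7.1427e-19 / 1.602e-19
= 4.4586 eV

4.4586


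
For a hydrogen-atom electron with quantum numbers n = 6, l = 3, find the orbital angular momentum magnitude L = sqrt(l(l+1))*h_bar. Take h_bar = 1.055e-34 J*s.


L = sqrt(l*(l+1)) * h_bar
= sqrt(3 * 4) * 1.055e-34
= sqrt(12) * 1.055e-34
= 3.4641 * 1.055e-34
= 3.6546e-34 J*s

3.6546e-34


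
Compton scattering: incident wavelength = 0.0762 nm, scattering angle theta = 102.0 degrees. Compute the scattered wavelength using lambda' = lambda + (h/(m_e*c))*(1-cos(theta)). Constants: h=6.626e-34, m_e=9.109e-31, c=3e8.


Compton wavelength: h/(m_e*c) = 2.4247e-12 m
d_lambda = 2.4247e-12 * (1 - cos(102.0 deg))
= 2.4247e-12 * 1.207912
= 2.9288e-12 m = 0.002929 nm
lambda' = 0.0762 + 0.002929
= 0.079129 nm

0.079129


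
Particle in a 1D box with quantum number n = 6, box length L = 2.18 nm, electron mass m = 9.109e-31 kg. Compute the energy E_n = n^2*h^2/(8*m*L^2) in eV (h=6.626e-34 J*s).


E = n^2 * h^2 / (8 * m * L^2)
= 6^2 * (6.626e-34)^2 / (8 * 9.109e-31 * (2.18e-9)^2)
= 36 * 4.3904e-67 / (8 * 9.109e-31 * 4.7524e-18)
= 4.5639e-19 J
= 2.8488 eV

2.8488


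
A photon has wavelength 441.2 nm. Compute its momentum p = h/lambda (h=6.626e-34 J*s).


p = h / lambda
= 6.626e-34 / (441.2e-9)
= 6.626e-34 / 4.4120e-07
= 1.5018e-27 kg*m/s

1.5018e-27


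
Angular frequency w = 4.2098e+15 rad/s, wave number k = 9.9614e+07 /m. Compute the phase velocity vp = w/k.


vp = w / k
= 4.2098e+15 / 9.9614e+07
= 4.2261e+07 m/s

4.2261e+07


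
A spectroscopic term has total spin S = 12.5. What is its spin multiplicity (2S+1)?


Spin multiplicity = 2S + 1
= 2 * 12.5 + 1
= 25.0 + 1
= 26

26


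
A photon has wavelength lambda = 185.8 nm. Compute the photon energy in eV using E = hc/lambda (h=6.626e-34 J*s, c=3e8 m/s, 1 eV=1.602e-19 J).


E = hc / lambda
= (6.626e-34)(3e8) / (185.8e-9)
= 1.9878e-25 / 1.8580e-07
= 1.0699e-18 J
Converting to eV: 1.0699e-18 / 1.602e-19
= 6.6783 eV

6.6783


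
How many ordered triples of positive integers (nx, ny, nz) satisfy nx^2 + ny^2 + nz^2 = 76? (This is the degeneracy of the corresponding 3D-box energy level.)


Enumerate all (nx, ny, nz) with nx^2 + ny^2 + nz^2 = 76:
(2,6,6)
(6,2,6)
(6,6,2)
Total degeneracy = 3

3


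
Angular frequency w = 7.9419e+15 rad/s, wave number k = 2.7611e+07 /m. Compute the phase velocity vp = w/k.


vp = w / k
= 7.9419e+15 / 2.7611e+07
= 2.8764e+08 m/s

2.8764e+08


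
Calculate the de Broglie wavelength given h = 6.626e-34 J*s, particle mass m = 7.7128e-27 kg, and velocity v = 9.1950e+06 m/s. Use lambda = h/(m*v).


lambda = h / (m * v)
= 6.626e-34 / (7.7128e-27 * 9.1950e+06)
= 6.626e-34 / 7.0919e-20
= 9.3430e-15 m

9.3430e-15


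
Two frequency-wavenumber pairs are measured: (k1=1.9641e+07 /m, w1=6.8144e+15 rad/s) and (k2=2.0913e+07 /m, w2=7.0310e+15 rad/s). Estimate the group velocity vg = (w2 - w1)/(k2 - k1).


vg = (w2 - w1) / (k2 - k1)
= (7.0310e+15 - 6.8144e+15) / (2.0913e+07 - 1.9641e+07)
= 2.1660e+14 / 1.2720e+06
= 1.7028e+08 m/s

1.7028e+08


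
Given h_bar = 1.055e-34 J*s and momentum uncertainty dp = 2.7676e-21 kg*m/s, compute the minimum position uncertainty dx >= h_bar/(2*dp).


dx = h_bar / (2 * dp)
= 1.055e-34 / (2 * 2.7676e-21)
= 1.055e-34 / 5.5352e-21
= 1.9060e-14 m

1.9060e-14


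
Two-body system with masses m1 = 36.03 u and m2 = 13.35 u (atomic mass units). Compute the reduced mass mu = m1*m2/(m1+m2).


mu = m1 * m2 / (m1 + m2)
= 36.03 * 13.35 / (36.03 + 13.35)
= 481.0005 / 49.38
= 9.7408 u

9.7408


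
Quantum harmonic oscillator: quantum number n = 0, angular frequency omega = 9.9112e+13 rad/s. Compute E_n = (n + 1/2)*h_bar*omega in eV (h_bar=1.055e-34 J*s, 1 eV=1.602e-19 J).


E = (n + 1/2) * h_bar * omega
= (0 + 0.5) * 1.055e-34 * 9.9112e+13
= 0.5 * 1.0456e-20
= 5.2282e-21 J
= 0.0326 eV

0.0326


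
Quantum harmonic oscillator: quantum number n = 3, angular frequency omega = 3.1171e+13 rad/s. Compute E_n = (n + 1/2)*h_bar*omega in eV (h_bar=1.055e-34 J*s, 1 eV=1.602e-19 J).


E = (n + 1/2) * h_bar * omega
= (3 + 0.5) * 1.055e-34 * 3.1171e+13
= 3.5 * 3.2885e-21
= 1.1510e-20 J
= 0.0718 eV

0.0718


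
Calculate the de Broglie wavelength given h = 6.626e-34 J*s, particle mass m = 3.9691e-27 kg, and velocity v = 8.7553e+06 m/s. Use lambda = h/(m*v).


lambda = h / (m * v)
= 6.626e-34 / (3.9691e-27 * 8.7553e+06)
= 6.626e-34 / 3.4751e-20
= 1.9067e-14 m

1.9067e-14


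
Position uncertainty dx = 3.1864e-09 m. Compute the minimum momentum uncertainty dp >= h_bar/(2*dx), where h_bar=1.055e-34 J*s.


dp = h_bar / (2 * dx)
= 1.055e-34 / (2 * 3.1864e-09)
= 1.055e-34 / 6.3728e-09
= 1.6555e-26 kg*m/s

1.6555e-26


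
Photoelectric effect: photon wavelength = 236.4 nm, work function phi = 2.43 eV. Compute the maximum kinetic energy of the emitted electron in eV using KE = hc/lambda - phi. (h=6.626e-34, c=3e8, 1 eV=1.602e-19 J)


E_photon = hc / lambda
= (6.626e-34)(3e8) / (236.4e-9)
= 8.4086e-19 J
= 5.2488 eV
KE = E_photon - phi
= 5.2488 - 2.43
= 2.8188 eV

2.8188


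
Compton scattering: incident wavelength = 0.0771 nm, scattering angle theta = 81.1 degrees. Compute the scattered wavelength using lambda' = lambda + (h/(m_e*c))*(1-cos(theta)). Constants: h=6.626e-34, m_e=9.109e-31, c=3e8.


Compton wavelength: h/(m_e*c) = 2.4247e-12 m
d_lambda = 2.4247e-12 * (1 - cos(81.1 deg))
= 2.4247e-12 * 0.84529
= 2.0496e-12 m = 0.00205 nm
lambda' = 0.0771 + 0.00205
= 0.07915 nm

0.07915


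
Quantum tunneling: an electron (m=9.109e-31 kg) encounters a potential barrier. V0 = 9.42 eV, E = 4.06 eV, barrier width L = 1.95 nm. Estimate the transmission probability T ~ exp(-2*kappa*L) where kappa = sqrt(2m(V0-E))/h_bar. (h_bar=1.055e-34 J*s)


V0 - E = 5.36 eV = 8.5867e-19 J
kappa = sqrt(2 * m * (V0-E)) / h_bar
= sqrt(2 * 9.109e-31 * 8.5867e-19) / 1.055e-34
= 1.1855e+10 /m
2*kappa*L = 2 * 1.1855e+10 * 1.95e-9
= 46.2356
T = exp(-46.2356) = 8.320516e-21

8.320516e-21


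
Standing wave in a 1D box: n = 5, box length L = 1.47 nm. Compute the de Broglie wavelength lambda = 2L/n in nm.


lambda = 2L / n
= 2 * 1.47 / 5
= 2.94 / 5
= 0.588 nm

0.588


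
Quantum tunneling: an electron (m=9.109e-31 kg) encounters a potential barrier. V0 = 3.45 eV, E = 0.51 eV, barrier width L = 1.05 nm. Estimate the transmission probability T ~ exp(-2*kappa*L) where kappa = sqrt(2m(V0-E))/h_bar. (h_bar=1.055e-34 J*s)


V0 - E = 2.94 eV = 4.7099e-19 J
kappa = sqrt(2 * m * (V0-E)) / h_bar
= sqrt(2 * 9.109e-31 * 4.7099e-19) / 1.055e-34
= 8.7802e+09 /m
2*kappa*L = 2 * 8.7802e+09 * 1.05e-9
= 18.4384
T = exp(-18.4384) = 9.824838e-09

9.824838e-09


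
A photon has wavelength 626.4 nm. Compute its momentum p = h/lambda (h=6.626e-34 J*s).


p = h / lambda
= 6.626e-34 / (626.4e-9)
= 6.626e-34 / 6.2640e-07
= 1.0578e-27 kg*m/s

1.0578e-27


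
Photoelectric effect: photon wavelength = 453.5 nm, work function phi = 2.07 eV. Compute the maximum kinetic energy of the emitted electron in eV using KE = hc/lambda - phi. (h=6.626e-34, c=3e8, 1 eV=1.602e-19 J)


E_photon = hc / lambda
= (6.626e-34)(3e8) / (453.5e-9)
= 4.3832e-19 J
= 2.7361 eV
KE = E_photon - phi
= 2.7361 - 2.07
= 0.6661 eV

0.6661


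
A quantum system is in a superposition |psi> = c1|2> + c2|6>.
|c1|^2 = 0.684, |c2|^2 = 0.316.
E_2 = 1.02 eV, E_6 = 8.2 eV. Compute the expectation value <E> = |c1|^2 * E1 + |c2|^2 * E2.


<E> = |c1|^2 * E1 + |c2|^2 * E2
= 0.684 * 1.02 + 0.316 * 8.2
= 0.6977 + 2.5912
= 3.2889 eV

3.2889


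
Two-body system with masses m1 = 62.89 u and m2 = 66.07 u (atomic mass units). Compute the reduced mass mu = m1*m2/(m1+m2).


mu = m1 * m2 / (m1 + m2)
= 62.89 * 66.07 / (62.89 + 66.07)
= 4155.1423 / 128.96
= 32.2204 u

32.2204


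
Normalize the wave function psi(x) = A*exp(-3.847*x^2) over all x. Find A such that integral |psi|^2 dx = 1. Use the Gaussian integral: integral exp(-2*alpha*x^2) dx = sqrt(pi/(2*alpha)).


integral |psi|^2 dx = A^2 * sqrt(pi/(2*alpha)) = 1
A^2 = sqrt(2*alpha/pi)
= sqrt(2 * 3.847 / pi)
= 1.564952
A = sqrt(1.564952)
= 1.251

1.251


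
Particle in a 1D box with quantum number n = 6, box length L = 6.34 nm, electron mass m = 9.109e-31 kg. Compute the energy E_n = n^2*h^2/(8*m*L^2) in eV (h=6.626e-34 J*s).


E = n^2 * h^2 / (8 * m * L^2)
= 6^2 * (6.626e-34)^2 / (8 * 9.109e-31 * (6.34e-9)^2)
= 36 * 4.3904e-67 / (8 * 9.109e-31 * 4.0196e-17)
= 5.3959e-20 J
= 0.3368 eV

0.3368


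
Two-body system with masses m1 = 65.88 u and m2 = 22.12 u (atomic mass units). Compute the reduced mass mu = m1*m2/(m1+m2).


mu = m1 * m2 / (m1 + m2)
= 65.88 * 22.12 / (65.88 + 22.12)
= 1457.2656 / 88.0
= 16.5598 u

16.5598


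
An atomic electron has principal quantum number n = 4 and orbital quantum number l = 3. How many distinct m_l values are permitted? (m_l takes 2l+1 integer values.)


m_l ranges from -l to +l in integer steps
So m_l goes from -3 to +3
Count = 2l + 1 = 2*3 + 1
= 7

7


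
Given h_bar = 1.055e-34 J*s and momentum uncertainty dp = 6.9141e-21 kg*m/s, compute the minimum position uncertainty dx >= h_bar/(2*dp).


dx = h_bar / (2 * dp)
= 1.055e-34 / (2 * 6.9141e-21)
= 1.055e-34 / 1.3828e-20
= 7.6293e-15 m

7.6293e-15


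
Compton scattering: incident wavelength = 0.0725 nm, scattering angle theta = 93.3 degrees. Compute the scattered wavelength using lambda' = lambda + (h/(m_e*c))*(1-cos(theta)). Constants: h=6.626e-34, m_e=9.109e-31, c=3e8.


Compton wavelength: h/(m_e*c) = 2.4247e-12 m
d_lambda = 2.4247e-12 * (1 - cos(93.3 deg))
= 2.4247e-12 * 1.057564
= 2.5643e-12 m = 0.002564 nm
lambda' = 0.0725 + 0.002564
= 0.075064 nm

0.075064


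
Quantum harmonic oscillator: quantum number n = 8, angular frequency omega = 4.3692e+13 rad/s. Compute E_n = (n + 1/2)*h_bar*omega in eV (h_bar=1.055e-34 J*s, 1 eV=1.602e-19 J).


E = (n + 1/2) * h_bar * omega
= (8 + 0.5) * 1.055e-34 * 4.3692e+13
= 8.5 * 4.6095e-21
= 3.9181e-20 J
= 0.2446 eV

0.2446


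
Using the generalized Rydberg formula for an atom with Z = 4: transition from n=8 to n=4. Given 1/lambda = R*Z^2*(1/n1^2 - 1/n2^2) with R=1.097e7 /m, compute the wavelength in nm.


1/lambda = R * Z^2 * (1/n1^2 - 1/n2^2)
= 1.097e7 * 4^2 * (1/4^2 - 1/8^2)
= 1.097e7 * 16 * (0.0625 - 0.015625)
= 8.2275e+06 /m
lambda = 1 / 8.2275e+06
= 121.5436 nm

121.5436


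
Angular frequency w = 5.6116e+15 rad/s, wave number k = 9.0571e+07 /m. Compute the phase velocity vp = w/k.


vp = w / k
= 5.6116e+15 / 9.0571e+07
= 6.1958e+07 m/s

6.1958e+07


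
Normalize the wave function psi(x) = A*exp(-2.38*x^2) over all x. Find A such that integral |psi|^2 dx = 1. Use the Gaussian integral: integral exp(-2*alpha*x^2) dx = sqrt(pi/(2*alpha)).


integral |psi|^2 dx = A^2 * sqrt(pi/(2*alpha)) = 1
A^2 = sqrt(2*alpha/pi)
= sqrt(2 * 2.38 / pi)
= 1.230916
A = sqrt(1.230916)
= 1.1095

1.1095


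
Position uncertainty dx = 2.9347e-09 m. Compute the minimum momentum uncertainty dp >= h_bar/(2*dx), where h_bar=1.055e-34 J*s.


dp = h_bar / (2 * dx)
= 1.055e-34 / (2 * 2.9347e-09)
= 1.055e-34 / 5.8694e-09
= 1.7975e-26 kg*m/s

1.7975e-26


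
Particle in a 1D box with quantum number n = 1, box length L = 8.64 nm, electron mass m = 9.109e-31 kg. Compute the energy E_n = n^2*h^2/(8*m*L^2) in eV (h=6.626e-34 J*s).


E = n^2 * h^2 / (8 * m * L^2)
= 1^2 * (6.626e-34)^2 / (8 * 9.109e-31 * (8.64e-9)^2)
= 1 * 4.3904e-67 / (8 * 9.109e-31 * 7.4650e-17)
= 8.0708e-22 J
= 0.005 eV

0.005


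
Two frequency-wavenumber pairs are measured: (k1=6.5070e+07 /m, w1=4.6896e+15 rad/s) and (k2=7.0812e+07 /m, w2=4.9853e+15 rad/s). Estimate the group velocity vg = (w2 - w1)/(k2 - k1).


vg = (w2 - w1) / (k2 - k1)
= (4.9853e+15 - 4.6896e+15) / (7.0812e+07 - 6.5070e+07)
= 2.9570e+14 / 5.7420e+06
= 5.1498e+07 m/s

5.1498e+07


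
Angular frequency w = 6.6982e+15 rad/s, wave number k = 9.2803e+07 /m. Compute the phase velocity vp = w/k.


vp = w / k
= 6.6982e+15 / 9.2803e+07
= 7.2177e+07 m/s

7.2177e+07


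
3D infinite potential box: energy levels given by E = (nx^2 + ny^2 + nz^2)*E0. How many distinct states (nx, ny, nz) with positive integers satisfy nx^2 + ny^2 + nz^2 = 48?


Enumerate all (nx, ny, nz) with nx^2 + ny^2 + nz^2 = 48:
(4,4,4)
Total degeneracy = 1

1


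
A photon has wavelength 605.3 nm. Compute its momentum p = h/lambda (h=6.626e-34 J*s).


p = h / lambda
= 6.626e-34 / (605.3e-9)
= 6.626e-34 / 6.0530e-07
= 1.0947e-27 kg*m/s

1.0947e-27


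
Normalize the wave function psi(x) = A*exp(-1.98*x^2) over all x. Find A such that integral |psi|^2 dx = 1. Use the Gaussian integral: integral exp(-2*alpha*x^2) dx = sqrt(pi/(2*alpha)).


integral |psi|^2 dx = A^2 * sqrt(pi/(2*alpha)) = 1
A^2 = sqrt(2*alpha/pi)
= sqrt(2 * 1.98 / pi)
= 1.122723
A = sqrt(1.122723)
= 1.0596

1.0596


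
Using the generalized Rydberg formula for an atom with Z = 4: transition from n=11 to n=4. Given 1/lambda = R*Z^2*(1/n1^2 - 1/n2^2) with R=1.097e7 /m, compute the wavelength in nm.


1/lambda = R * Z^2 * (1/n1^2 - 1/n2^2)
= 1.097e7 * 4^2 * (1/4^2 - 1/11^2)
= 1.097e7 * 16 * (0.0625 - 0.008264)
= 9.5194e+06 /m
lambda = 1 / 9.5194e+06
= 105.0484 nm

105.0484


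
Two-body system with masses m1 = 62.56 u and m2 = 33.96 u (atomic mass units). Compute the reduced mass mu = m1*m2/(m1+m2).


mu = m1 * m2 / (m1 + m2)
= 62.56 * 33.96 / (62.56 + 33.96)
= 2124.5376 / 96.52
= 22.0114 u

22.0114


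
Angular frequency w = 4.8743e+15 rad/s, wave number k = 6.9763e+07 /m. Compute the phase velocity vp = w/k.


vp = w / k
= 4.8743e+15 / 6.9763e+07
= 6.9869e+07 m/s

6.9869e+07


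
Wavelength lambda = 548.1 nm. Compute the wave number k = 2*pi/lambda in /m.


k = 2 * pi / lambda
= 6.2832 / (548.1e-9)
= 6.2832 / 5.4810e-07
= 1.1464e+07 /m

1.1464e+07


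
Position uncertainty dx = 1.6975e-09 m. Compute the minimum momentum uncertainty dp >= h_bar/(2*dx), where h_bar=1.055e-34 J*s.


dp = h_bar / (2 * dx)
= 1.055e-34 / (2 * 1.6975e-09)
= 1.055e-34 / 3.3950e-09
= 3.1075e-26 kg*m/s

3.1075e-26


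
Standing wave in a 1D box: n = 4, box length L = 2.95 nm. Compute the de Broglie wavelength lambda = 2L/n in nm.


lambda = 2L / n
= 2 * 2.95 / 4
= 5.9 / 4
= 1.475 nm

1.475


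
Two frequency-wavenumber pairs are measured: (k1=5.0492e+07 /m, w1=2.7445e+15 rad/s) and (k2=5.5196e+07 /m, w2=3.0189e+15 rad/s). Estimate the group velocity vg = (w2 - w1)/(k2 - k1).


vg = (w2 - w1) / (k2 - k1)
= (3.0189e+15 - 2.7445e+15) / (5.5196e+07 - 5.0492e+07)
= 2.7440e+14 / 4.7040e+06
= 5.8333e+07 m/s

5.8333e+07


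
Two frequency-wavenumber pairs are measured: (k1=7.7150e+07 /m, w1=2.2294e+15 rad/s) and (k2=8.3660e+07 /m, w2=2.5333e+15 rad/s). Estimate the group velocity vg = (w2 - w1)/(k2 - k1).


vg = (w2 - w1) / (k2 - k1)
= (2.5333e+15 - 2.2294e+15) / (8.3660e+07 - 7.7150e+07)
= 3.0390e+14 / 6.5100e+06
= 4.6682e+07 m/s

4.6682e+07


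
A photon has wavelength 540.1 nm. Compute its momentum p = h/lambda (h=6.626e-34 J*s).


p = h / lambda
= 6.626e-34 / (540.1e-9)
= 6.626e-34 / 5.4010e-07
= 1.2268e-27 kg*m/s

1.2268e-27


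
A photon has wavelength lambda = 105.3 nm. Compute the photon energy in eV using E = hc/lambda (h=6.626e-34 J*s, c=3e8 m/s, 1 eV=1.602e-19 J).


E = hc / lambda
= (6.626e-34)(3e8) / (105.3e-9)
= 1.9878e-25 / 1.0530e-07
= 1.8877e-18 J
Converting to eV: 1.8877e-18 / 1.602e-19
= 11.7837 eV

11.7837


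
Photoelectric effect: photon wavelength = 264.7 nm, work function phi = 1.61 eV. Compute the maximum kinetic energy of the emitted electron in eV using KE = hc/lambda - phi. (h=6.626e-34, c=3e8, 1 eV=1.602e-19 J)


E_photon = hc / lambda
= (6.626e-34)(3e8) / (264.7e-9)
= 7.5096e-19 J
= 4.6877 eV
KE = E_photon - phi
= 4.6877 - 1.61
= 3.0777 eV

3.0777


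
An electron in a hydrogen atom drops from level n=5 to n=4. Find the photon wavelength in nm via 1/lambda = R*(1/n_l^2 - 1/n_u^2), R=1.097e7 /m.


1/lambda = R * (1/n_l^2 - 1/n_u^2)
= 1.097e7 * (1/4^2 - 1/5^2)
= 1.097e7 * (0.0625 - 0.04)
= 1.097e7 * 0.0225
= 2.4682e+05 /m
lambda = 1 / 2.4682e+05 = 4051.4535 nm

4051.4535


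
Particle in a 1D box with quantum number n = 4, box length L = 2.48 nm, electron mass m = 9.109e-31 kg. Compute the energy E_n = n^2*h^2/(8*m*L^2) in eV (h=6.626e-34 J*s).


E = n^2 * h^2 / (8 * m * L^2)
= 4^2 * (6.626e-34)^2 / (8 * 9.109e-31 * (2.48e-9)^2)
= 16 * 4.3904e-67 / (8 * 9.109e-31 * 6.1504e-18)
= 1.5673e-19 J
= 0.9784 eV

0.9784


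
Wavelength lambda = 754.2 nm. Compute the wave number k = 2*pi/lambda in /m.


k = 2 * pi / lambda
= 6.2832 / (754.2e-9)
= 6.2832 / 7.5420e-07
= 8.3309e+06 /m

8.3309e+06


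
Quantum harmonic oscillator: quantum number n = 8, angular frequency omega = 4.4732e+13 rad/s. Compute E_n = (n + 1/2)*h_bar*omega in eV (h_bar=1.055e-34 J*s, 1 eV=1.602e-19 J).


E = (n + 1/2) * h_bar * omega
= (8 + 0.5) * 1.055e-34 * 4.4732e+13
= 8.5 * 4.7192e-21
= 4.0113e-20 J
= 0.2504 eV

0.2504


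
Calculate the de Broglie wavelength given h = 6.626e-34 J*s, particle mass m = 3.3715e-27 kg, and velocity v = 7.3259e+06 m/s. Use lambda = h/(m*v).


lambda = h / (m * v)
= 6.626e-34 / (3.3715e-27 * 7.3259e+06)
= 6.626e-34 / 2.4699e-20
= 2.6827e-14 m

2.6827e-14


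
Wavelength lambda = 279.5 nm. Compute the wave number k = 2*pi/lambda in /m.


k = 2 * pi / lambda
= 6.2832 / (279.5e-9)
= 6.2832 / 2.7950e-07
= 2.2480e+07 /m

2.2480e+07


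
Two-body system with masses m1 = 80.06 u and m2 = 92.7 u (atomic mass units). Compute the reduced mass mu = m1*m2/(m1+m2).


mu = m1 * m2 / (m1 + m2)
= 80.06 * 92.7 / (80.06 + 92.7)
= 7421.562 / 172.76
= 42.9588 u

42.9588


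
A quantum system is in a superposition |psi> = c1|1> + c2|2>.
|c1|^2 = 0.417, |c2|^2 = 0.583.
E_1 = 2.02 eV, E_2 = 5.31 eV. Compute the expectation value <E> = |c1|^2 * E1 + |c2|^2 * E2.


<E> = |c1|^2 * E1 + |c2|^2 * E2
= 0.417 * 2.02 + 0.583 * 5.31
= 0.8423 + 3.0957
= 3.9381 eV

3.9381


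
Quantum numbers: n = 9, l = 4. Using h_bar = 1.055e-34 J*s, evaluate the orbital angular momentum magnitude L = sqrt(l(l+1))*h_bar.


L = sqrt(l*(l+1)) * h_bar
= sqrt(4 * 5) * 1.055e-34
= sqrt(20) * 1.055e-34
= 4.4721 * 1.055e-34
= 4.7181e-34 J*s

4.7181e-34


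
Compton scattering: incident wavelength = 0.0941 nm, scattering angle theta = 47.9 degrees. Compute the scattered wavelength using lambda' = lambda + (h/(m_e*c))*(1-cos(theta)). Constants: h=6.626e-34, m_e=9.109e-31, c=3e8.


Compton wavelength: h/(m_e*c) = 2.4247e-12 m
d_lambda = 2.4247e-12 * (1 - cos(47.9 deg))
= 2.4247e-12 * 0.329573
= 7.9912e-13 m = 0.000799 nm
lambda' = 0.0941 + 0.000799
= 0.094899 nm

0.094899


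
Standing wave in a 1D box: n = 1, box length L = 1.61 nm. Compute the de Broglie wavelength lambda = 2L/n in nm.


lambda = 2L / n
= 2 * 1.61 / 1
= 3.22 / 1
= 3.22 nm

3.22


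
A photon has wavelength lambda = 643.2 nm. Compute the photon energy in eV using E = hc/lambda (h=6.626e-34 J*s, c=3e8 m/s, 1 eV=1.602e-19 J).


E = hc / lambda
= (6.626e-34)(3e8) / (643.2e-9)
= 1.9878e-25 / 6.4320e-07
= 3.0905e-19 J
Converting to eV: 3.0905e-19 / 1.602e-19
= 1.9291 eV

1.9291


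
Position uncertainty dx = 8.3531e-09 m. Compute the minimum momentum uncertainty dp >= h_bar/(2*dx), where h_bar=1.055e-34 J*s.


dp = h_bar / (2 * dx)
= 1.055e-34 / (2 * 8.3531e-09)
= 1.055e-34 / 1.6706e-08
= 6.3150e-27 kg*m/s

6.3150e-27


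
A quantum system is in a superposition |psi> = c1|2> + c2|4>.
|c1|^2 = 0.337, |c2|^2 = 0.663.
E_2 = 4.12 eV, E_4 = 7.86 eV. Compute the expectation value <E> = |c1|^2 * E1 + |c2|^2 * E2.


<E> = |c1|^2 * E1 + |c2|^2 * E2
= 0.337 * 4.12 + 0.663 * 7.86
= 1.3884 + 5.2112
= 6.5996 eV

6.5996


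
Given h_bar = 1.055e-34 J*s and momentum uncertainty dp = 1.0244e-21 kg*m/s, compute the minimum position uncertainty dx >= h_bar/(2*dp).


dx = h_bar / (2 * dp)
= 1.055e-34 / (2 * 1.0244e-21)
= 1.055e-34 / 2.0488e-21
= 5.1494e-14 m

5.1494e-14


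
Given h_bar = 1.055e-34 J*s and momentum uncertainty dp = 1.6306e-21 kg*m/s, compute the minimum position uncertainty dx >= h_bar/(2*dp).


dx = h_bar / (2 * dp)
= 1.055e-34 / (2 * 1.6306e-21)
= 1.055e-34 / 3.2612e-21
= 3.2350e-14 m

3.2350e-14


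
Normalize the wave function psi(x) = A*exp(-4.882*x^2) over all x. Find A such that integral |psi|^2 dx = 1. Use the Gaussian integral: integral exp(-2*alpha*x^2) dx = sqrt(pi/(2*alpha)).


integral |psi|^2 dx = A^2 * sqrt(pi/(2*alpha)) = 1
A^2 = sqrt(2*alpha/pi)
= sqrt(2 * 4.882 / pi)
= 1.762946
A = sqrt(1.762946)
= 1.3278

1.3278


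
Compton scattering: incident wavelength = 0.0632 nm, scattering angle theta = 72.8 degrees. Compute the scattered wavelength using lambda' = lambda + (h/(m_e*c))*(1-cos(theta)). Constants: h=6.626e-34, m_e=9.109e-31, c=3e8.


Compton wavelength: h/(m_e*c) = 2.4247e-12 m
d_lambda = 2.4247e-12 * (1 - cos(72.8 deg))
= 2.4247e-12 * 0.704292
= 1.7077e-12 m = 0.001708 nm
lambda' = 0.0632 + 0.001708
= 0.064908 nm

0.064908


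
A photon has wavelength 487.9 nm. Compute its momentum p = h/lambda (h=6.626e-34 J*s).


p = h / lambda
= 6.626e-34 / (487.9e-9)
= 6.626e-34 / 4.8790e-07
= 1.3581e-27 kg*m/s

1.3581e-27


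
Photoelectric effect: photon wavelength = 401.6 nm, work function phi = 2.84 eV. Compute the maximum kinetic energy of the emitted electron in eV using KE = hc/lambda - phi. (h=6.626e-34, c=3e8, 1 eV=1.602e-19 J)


E_photon = hc / lambda
= (6.626e-34)(3e8) / (401.6e-9)
= 4.9497e-19 J
= 3.0897 eV
KE = E_photon - phi
= 3.0897 - 2.84
= 0.2497 eV

0.2497


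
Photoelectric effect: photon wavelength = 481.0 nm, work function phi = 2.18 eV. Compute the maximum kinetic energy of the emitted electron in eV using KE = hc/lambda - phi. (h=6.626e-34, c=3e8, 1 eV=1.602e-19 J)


E_photon = hc / lambda
= (6.626e-34)(3e8) / (481.0e-9)
= 4.1326e-19 J
= 2.5797 eV
KE = E_photon - phi
= 2.5797 - 2.18
= 0.3997 eV

0.3997


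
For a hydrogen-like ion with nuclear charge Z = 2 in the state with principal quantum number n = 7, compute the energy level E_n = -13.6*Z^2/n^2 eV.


E_n = -13.6 * Z^2 / n^2
= -13.6 * 2^2 / 7^2
= -13.6 * 4 / 49
= -1.1102 eV

-1.1102


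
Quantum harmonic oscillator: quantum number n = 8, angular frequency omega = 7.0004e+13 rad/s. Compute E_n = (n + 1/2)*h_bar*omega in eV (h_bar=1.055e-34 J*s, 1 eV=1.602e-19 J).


E = (n + 1/2) * h_bar * omega
= (8 + 0.5) * 1.055e-34 * 7.0004e+13
= 8.5 * 7.3854e-21
= 6.2776e-20 J
= 0.3919 eV

0.3919


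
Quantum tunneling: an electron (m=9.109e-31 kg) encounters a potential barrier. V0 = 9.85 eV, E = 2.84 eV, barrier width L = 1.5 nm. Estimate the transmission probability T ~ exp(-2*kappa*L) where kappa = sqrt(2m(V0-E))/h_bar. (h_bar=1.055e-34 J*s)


V0 - E = 7.01 eV = 1.1230e-18 J
kappa = sqrt(2 * m * (V0-E)) / h_bar
= sqrt(2 * 9.109e-31 * 1.1230e-18) / 1.055e-34
= 1.3558e+10 /m
2*kappa*L = 2 * 1.3558e+10 * 1.5e-9
= 40.6733
T = exp(-40.6733) = 2.166757e-18

2.166757e-18


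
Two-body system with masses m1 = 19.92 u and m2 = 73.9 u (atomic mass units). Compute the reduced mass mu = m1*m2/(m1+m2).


mu = m1 * m2 / (m1 + m2)
= 19.92 * 73.9 / (19.92 + 73.9)
= 1472.088 / 93.82
= 15.6906 u

15.6906


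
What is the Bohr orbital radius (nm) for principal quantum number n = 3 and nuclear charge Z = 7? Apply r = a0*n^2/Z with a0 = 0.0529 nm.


r = a0 * n^2 / Z
= 0.0529 * 3^2 / 7
= 0.0529 * 9 / 7
= 0.068 nm

0.068


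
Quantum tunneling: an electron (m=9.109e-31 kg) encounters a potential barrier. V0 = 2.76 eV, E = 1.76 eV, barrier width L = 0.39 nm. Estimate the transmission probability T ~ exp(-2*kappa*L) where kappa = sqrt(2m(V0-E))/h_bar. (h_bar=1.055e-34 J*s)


V0 - E = 1.0 eV = 1.6020e-19 J
kappa = sqrt(2 * m * (V0-E)) / h_bar
= sqrt(2 * 9.109e-31 * 1.6020e-19) / 1.055e-34
= 5.1207e+09 /m
2*kappa*L = 2 * 5.1207e+09 * 0.39e-9
= 3.9941
T = exp(-3.9941) = 1.842320e-02

1.842320e-02


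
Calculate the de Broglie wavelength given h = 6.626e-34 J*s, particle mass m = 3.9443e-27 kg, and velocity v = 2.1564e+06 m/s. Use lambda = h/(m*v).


lambda = h / (m * v)
= 6.626e-34 / (3.9443e-27 * 2.1564e+06)
= 6.626e-34 / 8.5055e-21
= 7.7903e-14 m

7.7903e-14


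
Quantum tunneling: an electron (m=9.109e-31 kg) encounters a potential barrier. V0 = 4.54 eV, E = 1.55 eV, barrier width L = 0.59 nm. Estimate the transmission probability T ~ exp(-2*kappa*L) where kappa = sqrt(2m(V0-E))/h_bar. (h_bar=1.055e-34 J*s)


V0 - E = 2.99 eV = 4.7900e-19 J
kappa = sqrt(2 * m * (V0-E)) / h_bar
= sqrt(2 * 9.109e-31 * 4.7900e-19) / 1.055e-34
= 8.8545e+09 /m
2*kappa*L = 2 * 8.8545e+09 * 0.59e-9
= 10.4483
T = exp(-10.4483) = 2.899675e-05

2.899675e-05


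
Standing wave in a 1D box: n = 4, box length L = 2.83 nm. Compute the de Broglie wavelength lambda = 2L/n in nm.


lambda = 2L / n
= 2 * 2.83 / 4
= 5.66 / 4
= 1.415 nm

1.415


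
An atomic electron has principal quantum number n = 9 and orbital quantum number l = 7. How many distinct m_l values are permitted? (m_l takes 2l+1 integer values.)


m_l ranges from -l to +l in integer steps
So m_l goes from -7 to +7
Count = 2l + 1 = 2*7 + 1
= 15

15


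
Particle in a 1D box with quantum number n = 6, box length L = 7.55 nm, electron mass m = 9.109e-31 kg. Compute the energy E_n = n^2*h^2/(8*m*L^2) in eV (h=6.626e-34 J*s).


E = n^2 * h^2 / (8 * m * L^2)
= 6^2 * (6.626e-34)^2 / (8 * 9.109e-31 * (7.55e-9)^2)
= 36 * 4.3904e-67 / (8 * 9.109e-31 * 5.7002e-17)
= 3.8050e-20 J
= 0.2375 eV

0.2375


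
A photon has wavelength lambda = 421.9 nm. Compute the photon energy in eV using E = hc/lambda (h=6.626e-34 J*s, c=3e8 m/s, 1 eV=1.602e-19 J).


E = hc / lambda
= (6.626e-34)(3e8) / (421.9e-9)
= 1.9878e-25 / 4.2190e-07
= 4.7115e-19 J
Converting to eV: 4.7115e-19 / 1.602e-19
= 2.941 eV

2.941


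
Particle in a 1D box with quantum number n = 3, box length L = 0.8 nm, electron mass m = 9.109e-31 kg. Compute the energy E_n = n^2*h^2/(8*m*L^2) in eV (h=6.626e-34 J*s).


E = n^2 * h^2 / (8 * m * L^2)
= 3^2 * (6.626e-34)^2 / (8 * 9.109e-31 * (0.8e-9)^2)
= 9 * 4.3904e-67 / (8 * 9.109e-31 * 6.4000e-19)
= 8.4724e-19 J
= 5.2886 eV

5.2886


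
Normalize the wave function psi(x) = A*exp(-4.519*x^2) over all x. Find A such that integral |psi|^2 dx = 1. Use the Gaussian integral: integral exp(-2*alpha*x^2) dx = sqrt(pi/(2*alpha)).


integral |psi|^2 dx = A^2 * sqrt(pi/(2*alpha)) = 1
A^2 = sqrt(2*alpha/pi)
= sqrt(2 * 4.519 / pi)
= 1.696138
A = sqrt(1.696138)
= 1.3024

1.3024


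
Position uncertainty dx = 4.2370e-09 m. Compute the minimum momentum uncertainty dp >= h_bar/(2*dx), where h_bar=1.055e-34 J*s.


dp = h_bar / (2 * dx)
= 1.055e-34 / (2 * 4.2370e-09)
= 1.055e-34 / 8.4740e-09
= 1.2450e-26 kg*m/s

1.2450e-26


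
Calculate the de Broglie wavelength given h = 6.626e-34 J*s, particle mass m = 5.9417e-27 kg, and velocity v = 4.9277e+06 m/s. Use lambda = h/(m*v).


lambda = h / (m * v)
= 6.626e-34 / (5.9417e-27 * 4.9277e+06)
= 6.626e-34 / 2.9279e-20
= 2.2631e-14 m

2.2631e-14


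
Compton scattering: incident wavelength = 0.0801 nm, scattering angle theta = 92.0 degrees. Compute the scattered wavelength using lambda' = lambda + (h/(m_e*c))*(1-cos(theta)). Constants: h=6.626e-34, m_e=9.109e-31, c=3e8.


Compton wavelength: h/(m_e*c) = 2.4247e-12 m
d_lambda = 2.4247e-12 * (1 - cos(92.0 deg))
= 2.4247e-12 * 1.034899
= 2.5093e-12 m = 0.002509 nm
lambda' = 0.0801 + 0.002509
= 0.082609 nm

0.082609


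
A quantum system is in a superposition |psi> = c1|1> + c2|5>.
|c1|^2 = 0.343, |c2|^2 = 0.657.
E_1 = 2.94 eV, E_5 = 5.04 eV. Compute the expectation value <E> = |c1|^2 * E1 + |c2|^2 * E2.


<E> = |c1|^2 * E1 + |c2|^2 * E2
= 0.343 * 2.94 + 0.657 * 5.04
= 1.0084 + 3.3113
= 4.3197 eV

4.3197


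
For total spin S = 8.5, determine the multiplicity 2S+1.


Spin multiplicity = 2S + 1
= 2 * 8.5 + 1
= 17.0 + 1
= 18

18


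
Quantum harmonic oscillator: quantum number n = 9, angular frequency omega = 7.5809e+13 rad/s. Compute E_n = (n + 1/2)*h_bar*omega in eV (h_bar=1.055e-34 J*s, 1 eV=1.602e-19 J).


E = (n + 1/2) * h_bar * omega
= (9 + 0.5) * 1.055e-34 * 7.5809e+13
= 9.5 * 7.9978e-21
= 7.5980e-20 J
= 0.4743 eV

0.4743


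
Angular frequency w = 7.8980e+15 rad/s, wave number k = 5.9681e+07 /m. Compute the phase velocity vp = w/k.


vp = w / k
= 7.8980e+15 / 5.9681e+07
= 1.3234e+08 m/s

1.3234e+08


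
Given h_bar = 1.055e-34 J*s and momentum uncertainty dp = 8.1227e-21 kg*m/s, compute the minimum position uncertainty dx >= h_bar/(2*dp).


dx = h_bar / (2 * dp)
= 1.055e-34 / (2 * 8.1227e-21)
= 1.055e-34 / 1.6245e-20
= 6.4941e-15 m

6.4941e-15


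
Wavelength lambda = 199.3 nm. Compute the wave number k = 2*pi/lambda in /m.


k = 2 * pi / lambda
= 6.2832 / (199.3e-9)
= 6.2832 / 1.9930e-07
= 3.1526e+07 /m

3.1526e+07


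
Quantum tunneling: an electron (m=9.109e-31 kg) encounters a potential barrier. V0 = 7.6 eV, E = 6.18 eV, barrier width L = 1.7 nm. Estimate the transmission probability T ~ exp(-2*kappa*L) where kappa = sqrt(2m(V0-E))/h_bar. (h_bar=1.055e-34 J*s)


V0 - E = 1.42 eV = 2.2748e-19 J
kappa = sqrt(2 * m * (V0-E)) / h_bar
= sqrt(2 * 9.109e-31 * 2.2748e-19) / 1.055e-34
= 6.1020e+09 /m
2*kappa*L = 2 * 6.1020e+09 * 1.7e-9
= 20.7469
T = exp(-20.7469) = 9.766886e-10

9.766886e-10


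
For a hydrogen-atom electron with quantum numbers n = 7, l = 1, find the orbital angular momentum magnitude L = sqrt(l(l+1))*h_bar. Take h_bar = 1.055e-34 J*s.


L = sqrt(l*(l+1)) * h_bar
= sqrt(1 * 2) * 1.055e-34
= sqrt(2) * 1.055e-34
= 1.4142 * 1.055e-34
= 1.4920e-34 J*s

1.4920e-34


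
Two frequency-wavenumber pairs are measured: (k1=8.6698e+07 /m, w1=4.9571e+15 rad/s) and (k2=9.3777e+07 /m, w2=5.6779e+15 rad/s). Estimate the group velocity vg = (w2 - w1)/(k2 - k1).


vg = (w2 - w1) / (k2 - k1)
= (5.6779e+15 - 4.9571e+15) / (9.3777e+07 - 8.6698e+07)
= 7.2080e+14 / 7.0790e+06
= 1.0182e+08 m/s

1.0182e+08


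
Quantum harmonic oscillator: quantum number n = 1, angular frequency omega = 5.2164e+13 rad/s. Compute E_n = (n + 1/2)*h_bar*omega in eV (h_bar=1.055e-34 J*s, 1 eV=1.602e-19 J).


E = (n + 1/2) * h_bar * omega
= (1 + 0.5) * 1.055e-34 * 5.2164e+13
= 1.5 * 5.5033e-21
= 8.2550e-21 J
= 0.0515 eV

0.0515


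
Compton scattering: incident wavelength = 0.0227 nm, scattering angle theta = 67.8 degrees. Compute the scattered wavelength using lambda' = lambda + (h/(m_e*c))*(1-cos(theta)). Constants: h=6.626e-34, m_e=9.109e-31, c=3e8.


Compton wavelength: h/(m_e*c) = 2.4247e-12 m
d_lambda = 2.4247e-12 * (1 - cos(67.8 deg))
= 2.4247e-12 * 0.622159
= 1.5086e-12 m = 0.001509 nm
lambda' = 0.0227 + 0.001509
= 0.024209 nm

0.024209


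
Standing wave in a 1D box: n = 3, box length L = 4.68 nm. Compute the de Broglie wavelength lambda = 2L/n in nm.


lambda = 2L / n
= 2 * 4.68 / 3
= 9.36 / 3
= 3.12 nm

3.12


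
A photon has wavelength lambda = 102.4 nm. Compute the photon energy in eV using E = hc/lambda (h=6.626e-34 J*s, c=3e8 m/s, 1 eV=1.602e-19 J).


E = hc / lambda
= (6.626e-34)(3e8) / (102.4e-9)
= 1.9878e-25 / 1.0240e-07
= 1.9412e-18 J
Converting to eV: 1.9412e-18 / 1.602e-19
= 12.1174 eV

12.1174
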